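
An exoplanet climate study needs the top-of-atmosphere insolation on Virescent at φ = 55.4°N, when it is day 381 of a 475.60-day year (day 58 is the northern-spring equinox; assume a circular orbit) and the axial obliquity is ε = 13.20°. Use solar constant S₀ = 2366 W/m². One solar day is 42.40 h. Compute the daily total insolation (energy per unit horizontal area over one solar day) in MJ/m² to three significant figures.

36.2 MJ/m²

Solar longitude: λ_s = 360° × (381 − 58)/475.60 = 244.491°.
sin δ = sin 13.20° × sin 244.491° = -0.20609, so δ = -11.893°.
cos H₀ = −tan(+55.4°) tan(-11.893°) = 0.3053, H₀ = 1.2605 rad.
Bracket: H₀ sin φ sin δ + cos φ cos δ sin H₀ = 1.2605×0.82314×-0.20609 + 0.56784×0.97853×0.95226 = -0.213832 + 0.529122 = 0.315290.
Q̄ = (S₀/π) × [bracket] = (2366/π) × 0.315290 = 237.45 W/m².
Daily total = Q̄ × 42.40 h × 3600 s/h = 237.45 × 42.40 × 3600 / 10⁶ = 36.24 MJ/m².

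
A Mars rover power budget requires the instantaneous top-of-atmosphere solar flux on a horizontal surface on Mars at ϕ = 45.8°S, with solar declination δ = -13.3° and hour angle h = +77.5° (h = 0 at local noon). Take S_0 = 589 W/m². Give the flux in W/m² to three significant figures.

cos θ_z = sin ϕ sin δ + cos ϕ cos δ cos h = 0.164925 + 0.146847 = 0.311772.
Flux = S_0 · cos θ_z = 589 × 0.311772 = 183.6 W/m².

184 W/m²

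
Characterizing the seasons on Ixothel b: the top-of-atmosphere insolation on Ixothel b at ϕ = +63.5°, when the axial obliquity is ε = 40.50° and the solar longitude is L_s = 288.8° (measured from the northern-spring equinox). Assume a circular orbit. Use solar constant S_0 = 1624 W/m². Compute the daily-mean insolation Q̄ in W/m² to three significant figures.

Q̄ ≈ 0.00 W/m²

Solar declination: sin δ = sin ε · sin L_s = sin 40.50° × sin 288.8° = -0.61480, so δ = -37.937°.
cos h₀ = −tan(+63.5°) tan(-37.937°) = 1.5635 ≥ 1 ⇒ polar night, h₀ = 0 and Q̄ = 0.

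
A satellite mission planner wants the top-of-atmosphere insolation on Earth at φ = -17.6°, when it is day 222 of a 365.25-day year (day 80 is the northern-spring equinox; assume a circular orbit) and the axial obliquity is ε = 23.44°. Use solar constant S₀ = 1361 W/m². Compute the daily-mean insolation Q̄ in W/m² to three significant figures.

Solar longitude: λ_s = 360° × (222 − 80)/365.25 = 139.959°.
sin δ = sin 23.44° × sin 139.959° = 0.25591, so δ = +14.828°.
cos H₀ = −tan(-17.6°) tan(+14.828°) = 0.0840, H₀ = 1.4867 rad.
Bracket: H₀ sin φ sin δ + cos φ cos δ sin H₀ = 1.4867×-0.30237×0.25591 + 0.95319×0.96670×0.99647 = -0.115040 + 0.918196 = 0.803156.
Q̄ = (S₀/π) × [bracket] = (1361/π) × 0.803156 = 347.9 W/m².

Q̄ ≈ 348 W/m²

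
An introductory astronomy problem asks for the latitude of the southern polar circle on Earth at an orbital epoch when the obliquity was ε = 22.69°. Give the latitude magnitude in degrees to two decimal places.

The polar circle is the lowest latitude that experiences at least one full rotation of continuous darkness at the northern-summer solstice; it lies at |φ| = 90° − ε = 90° − 22.69° = 67.31°.

67.31°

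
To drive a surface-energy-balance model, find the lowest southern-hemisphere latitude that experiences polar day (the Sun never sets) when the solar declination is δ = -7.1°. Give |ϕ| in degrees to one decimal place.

|ϕ| = 82.9°

Polar day requires cos h₀ = −tan ϕ tan δ ≤ −1, i.e. tan ϕ tan δ ≥ 1.
The boundary is |tan ϕ| · |tan δ| = 1, so |ϕ| = 90° − |δ| = 90° − 7.1° = 82.9° in the southern hemisphere.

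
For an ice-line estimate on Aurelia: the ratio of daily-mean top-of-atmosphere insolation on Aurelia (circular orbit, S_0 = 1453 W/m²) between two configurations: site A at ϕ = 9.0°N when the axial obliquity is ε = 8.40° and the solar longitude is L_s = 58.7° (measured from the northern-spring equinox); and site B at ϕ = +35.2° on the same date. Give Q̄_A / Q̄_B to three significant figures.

— Configuration A (ϕ=+9.0°):
Solar declination: sin δ = sin ε · sin L_s = sin 8.40° × sin 58.7° = 0.12482, so δ = +7.170°.
cos h₀ = −tan(+9.0°) tan(+7.170°) = -0.0199, h₀ = 1.5907 rad.
Bracket: h₀ sin ϕ sin δ + cos ϕ cos δ sin h₀ = 1.5907×0.15643×0.12482 + 0.98769×0.99218×0.99980 = 0.031059 + 0.979770 = 1.010829.
Q̄ = (S_0/π) × [bracket] = (1453/π) × 1.010829 = 467.51 W/m².
— Configuration B (ϕ=+35.2°):
cos h₀ = −tan(+35.2°) tan(+7.170°) = -0.0887, h₀ = 1.6597 rad.
Bracket: h₀ sin ϕ sin δ + cos ϕ cos δ sin h₀ = 1.6597×0.57643×0.12482 + 0.81714×0.99218×0.99605 = 0.119415 + 0.807548 = 0.926963.
Q̄ = (S_0/π) × [bracket] = (1453/π) × 0.926963 = 428.72 W/m².
Ratio Q̄_A / Q̄_B = 467.51 / 428.72 = 1.090.

Q̄_A / Q̄_B ≈ 1.09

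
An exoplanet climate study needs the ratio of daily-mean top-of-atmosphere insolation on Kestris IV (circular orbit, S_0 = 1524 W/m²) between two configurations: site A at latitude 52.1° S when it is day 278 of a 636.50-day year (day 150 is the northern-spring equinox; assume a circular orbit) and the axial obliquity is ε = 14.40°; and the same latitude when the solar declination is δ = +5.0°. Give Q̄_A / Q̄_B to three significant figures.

— Configuration A (ϕ=-52.1°):
Solar longitude: L_s = 360° × (278 − 150)/636.50 = 72.396°.
sin δ = sin 14.40° × sin 72.396° = 0.23704, so δ = +13.712°.
cos h₀ = −tan(-52.1°) tan(+13.712°) = 0.3134, h₀ = 1.2520 rad.
Bracket: h₀ sin ϕ sin δ + cos ϕ cos δ sin h₀ = 1.2520×-0.78908×0.23704 + 0.61429×0.97150×0.94961 = -0.234178 + 0.566711 = 0.332533.
Q̄ = (S_0/π) × [bracket] = (1524/π) × 0.332533 = 161.31 W/m².
— Configuration B (ϕ=-52.1°):
cos h₀ = −tan(-52.1°) tan(+5.000°) = 0.1124, h₀ = 1.4582 rad.
Bracket: h₀ sin ϕ sin δ + cos ϕ cos δ sin h₀ = 1.4582×-0.78908×0.08716 + 0.61429×0.99619×0.99366 = -0.100289 + 0.608070 = 0.507781.
Q̄ = (S_0/π) × [bracket] = (1524/π) × 0.507781 = 246.33 W/m².
Ratio Q̄_A / Q̄_B = 161.31 / 246.33 = 0.6549.

Q̄_A / Q̄_B ≈ 0.655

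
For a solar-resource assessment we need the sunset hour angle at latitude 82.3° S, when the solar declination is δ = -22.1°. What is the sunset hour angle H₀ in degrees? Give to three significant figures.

Sunrise equation: cos H₀ = −tan φ · tan δ = -3.0033 ≤ −1, so the Sun never sets (polar day) and H₀ = π.

H₀ = 180°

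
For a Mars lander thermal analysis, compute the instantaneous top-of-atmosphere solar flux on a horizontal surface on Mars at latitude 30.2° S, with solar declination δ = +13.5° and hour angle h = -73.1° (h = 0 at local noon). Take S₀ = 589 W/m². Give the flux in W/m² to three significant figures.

74.7 W/m²

cos θ_z = sin φ sin δ + cos φ cos δ cos h = -0.117428 + 0.244305 = 0.126877.
Flux = S₀ · cos θ_z = 589 × 0.126877 = 74.73 W/m².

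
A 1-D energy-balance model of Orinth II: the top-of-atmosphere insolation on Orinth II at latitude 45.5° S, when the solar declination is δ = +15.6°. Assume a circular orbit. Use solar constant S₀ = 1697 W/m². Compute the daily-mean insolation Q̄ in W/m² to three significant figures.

Q̄ ≈ 217 W/m²

cos H₀ = −tan(-45.5°) tan(+15.600°) = 0.2841, H₀ = 1.2827 rad.
Bracket: H₀ sin φ sin δ + cos φ cos δ sin H₀ = 1.2827×-0.71325×0.26892 + 0.70091×0.96316×0.95879 = -0.246031 + 0.647268 = 0.401237.
Q̄ = (S₀/π) × [bracket] = (1697/π) × 0.401237 = 216.7 W/m².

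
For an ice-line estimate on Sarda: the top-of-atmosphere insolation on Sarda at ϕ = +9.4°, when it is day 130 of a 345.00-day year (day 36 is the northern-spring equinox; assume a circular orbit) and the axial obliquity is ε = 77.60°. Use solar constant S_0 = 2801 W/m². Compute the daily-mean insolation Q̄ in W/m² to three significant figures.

Solar longitude: L_s = 360° × (130 − 36)/345.00 = 98.087°.
sin δ = sin 77.60° × sin 98.087° = 0.96696, so δ = +75.231°.
cos h₀ = −tan(+9.4°) tan(+75.231°) = -0.6279, h₀ = 2.2497 rad.
Bracket: h₀ sin ϕ sin δ + cos ϕ cos δ sin h₀ = 2.2497×0.16333×0.96696 + 0.98657×0.25493×0.77826 = 0.355303 + 0.195737 = 0.551040.
Q̄ = (S_0/π) × [bracket] = (2801/π) × 0.551040 = 491.3 W/m².

Q̄ ≈ 491 W/m²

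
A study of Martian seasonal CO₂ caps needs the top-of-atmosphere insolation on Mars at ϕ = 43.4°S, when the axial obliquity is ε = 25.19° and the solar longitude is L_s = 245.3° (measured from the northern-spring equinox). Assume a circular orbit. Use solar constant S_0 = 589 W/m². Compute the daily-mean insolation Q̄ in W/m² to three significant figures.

Q̄ ≈ 214 W/m²

Solar declination: sin δ = sin ε · sin L_s = sin 25.19° × sin 245.3° = -0.38668, so δ = -22.748°.
cos h₀ = −tan(-43.4°) tan(-22.748°) = -0.3965, h₀ = 1.9785 rad.
Bracket: h₀ sin ϕ sin δ + cos ϕ cos δ sin h₀ = 1.9785×-0.68709×-0.38668 + 0.72657×0.92221×0.91803 = 0.525656 + 0.615126 = 1.140782.
Q̄ = (S_0/π) × [bracket] = (589/π) × 1.140782 = 213.9 W/m².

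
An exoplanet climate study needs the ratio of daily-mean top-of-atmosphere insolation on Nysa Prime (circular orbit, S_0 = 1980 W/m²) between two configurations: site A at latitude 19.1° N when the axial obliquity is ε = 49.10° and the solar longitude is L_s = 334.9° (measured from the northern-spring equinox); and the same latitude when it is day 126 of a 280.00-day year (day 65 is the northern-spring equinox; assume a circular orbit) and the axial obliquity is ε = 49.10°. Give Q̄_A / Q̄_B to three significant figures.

Q̄_A / Q̄_B ≈ 0.693

— Configuration A (ϕ=+19.1°):
Solar declination: sin δ = sin ε · sin L_s = sin 49.10° × sin 334.9° = -0.32063, so δ = -18.701°.
cos h₀ = −tan(+19.1°) tan(-18.701°) = 0.1172, h₀ = 1.4533 rad.
Bracket: h₀ sin ϕ sin δ + cos ϕ cos δ sin h₀ = 1.4533×0.32722×-0.32063 + 0.94495×0.94720×0.99311 = -0.152475 + 0.888890 = 0.736415.
Q̄ = (S_0/π) × [bracket] = (1980/π) × 0.736415 = 464.13 W/m².
— Configuration B (ϕ=+19.1°):
Solar longitude: L_s = 360° × (126 − 65)/280.00 = 78.429°.
sin δ = sin 49.10° × sin 78.429° = 0.74049, so δ = +47.773°.
cos h₀ = −tan(+19.1°) tan(+47.773°) = -0.3815, h₀ = 1.9623 rad.
Bracket: h₀ sin ϕ sin δ + cos ϕ cos δ sin h₀ = 1.9623×0.32722×0.74049 + 0.94495×0.67207×0.92435 = 0.475471 + 0.587029 = 1.062500.
Q̄ = (S_0/π) × [bracket] = (1980/π) × 1.062500 = 669.64 W/m².
Ratio Q̄_A / Q̄_B = 464.13 / 669.64 = 0.6931.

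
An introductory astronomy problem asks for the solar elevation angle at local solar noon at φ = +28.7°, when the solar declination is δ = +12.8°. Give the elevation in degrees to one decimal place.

At local noon the hour angle is zero, so the zenith angle equals |φ − δ| = |+28.7° − (+12.800°)| = 15.900°.
Elevation = 90° − 15.900° = 74.1°.

74.1°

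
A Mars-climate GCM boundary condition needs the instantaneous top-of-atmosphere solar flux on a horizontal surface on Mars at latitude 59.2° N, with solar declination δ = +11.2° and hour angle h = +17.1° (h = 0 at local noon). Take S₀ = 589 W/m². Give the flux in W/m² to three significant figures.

381 W/m²

cos θ_z = sin φ sin δ + cos φ cos δ cos h = 0.166840 + 0.480086 = 0.646926.
Flux = S₀ · cos θ_z = 589 × 0.646926 = 381.0 W/m².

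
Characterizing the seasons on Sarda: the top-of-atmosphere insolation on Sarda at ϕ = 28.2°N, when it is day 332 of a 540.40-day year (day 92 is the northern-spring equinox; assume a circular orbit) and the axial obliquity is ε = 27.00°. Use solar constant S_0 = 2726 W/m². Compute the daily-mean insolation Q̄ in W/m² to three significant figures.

Solar longitude: L_s = 360° × (332 − 92)/540.40 = 159.882°.
sin δ = sin 27.00° × sin 159.882° = 0.15616, so δ = +8.984°.
cos h₀ = −tan(+28.2°) tan(+8.984°) = -0.0848, h₀ = 1.6557 rad.
Bracket: h₀ sin ϕ sin δ + cos ϕ cos δ sin h₀ = 1.6557×0.47255×0.15616 + 0.88130×0.98773×0.99640 = 0.122180 + 0.867353 = 0.989533.
Q̄ = (S_0/π) × [bracket] = (2726/π) × 0.989533 = 858.6 W/m².

Q̄ ≈ 859 W/m²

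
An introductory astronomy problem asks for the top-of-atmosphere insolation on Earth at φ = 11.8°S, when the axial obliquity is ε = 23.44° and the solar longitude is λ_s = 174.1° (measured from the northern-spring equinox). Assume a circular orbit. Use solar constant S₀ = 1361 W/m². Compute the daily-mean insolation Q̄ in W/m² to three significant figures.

Solar declination: sin δ = sin ε · sin λ_s = sin 23.44° × sin 174.1° = 0.04089, so δ = +2.343°.
cos H₀ = −tan(-11.8°) tan(+2.343°) = 0.0085, H₀ = 1.5622 rad.
Bracket: H₀ sin φ sin δ + cos φ cos δ sin H₀ = 1.5622×-0.20450×0.04089 + 0.97887×0.99916×0.99996 = -0.013063 + 0.978009 = 0.964946.
Q̄ = (S₀/π) × [bracket] = (1361/π) × 0.964946 = 418.0 W/m².

Q̄ ≈ 418 W/m²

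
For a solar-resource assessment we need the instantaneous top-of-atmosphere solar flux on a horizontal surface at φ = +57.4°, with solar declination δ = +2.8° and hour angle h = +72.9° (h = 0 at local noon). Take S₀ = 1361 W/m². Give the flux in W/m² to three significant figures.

cos θ_z = sin φ sin δ + cos φ cos δ cos h = 0.041154 + 0.158231 = 0.199385.
Flux = S₀ · cos θ_z = 1361 × 0.199385 = 271.4 W/m².

271 W/m²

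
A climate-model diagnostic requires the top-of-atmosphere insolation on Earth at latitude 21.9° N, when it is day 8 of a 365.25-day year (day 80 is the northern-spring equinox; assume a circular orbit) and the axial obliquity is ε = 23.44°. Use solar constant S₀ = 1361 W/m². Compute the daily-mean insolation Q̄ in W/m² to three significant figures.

Q̄ ≈ 282 W/m²

Solar longitude: λ_s = 360° × (8 − 80)/365.25 = -70.965°, i.e. -70.965° + 360° = 289.035°.
sin δ = sin 23.44° × sin 289.035° = -0.37604, so δ = -22.088°.
cos H₀ = −tan(+21.9°) tan(-22.088°) = 0.1631, H₀ = 1.4069 rad.
Bracket: H₀ sin φ sin δ + cos φ cos δ sin H₀ = 1.4069×0.37299×-0.37604 + 0.92784×0.92660×0.98660 = -0.197331 + 0.848216 = 0.650885.
Q̄ = (S₀/π) × [bracket] = (1361/π) × 0.650885 = 282.0 W/m².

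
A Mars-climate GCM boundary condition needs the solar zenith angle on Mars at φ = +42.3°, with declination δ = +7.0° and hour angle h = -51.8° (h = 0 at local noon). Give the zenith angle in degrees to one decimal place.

cos θ_z = sin φ sin δ + cos φ cos δ cos h = 0.082020 + 0.453985 = 0.536005.
θ_z = arccos(0.536005) = 57.6°.

θ_z = 57.6°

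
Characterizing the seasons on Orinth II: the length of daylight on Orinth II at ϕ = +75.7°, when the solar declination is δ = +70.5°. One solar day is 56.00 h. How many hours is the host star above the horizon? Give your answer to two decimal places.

Sunrise equation: cos h₀ = −tan ϕ · tan δ = -11.0787 ≤ −1, so the host star never sets (polar day) and h₀ = π.
Daylight = 2h₀/(2π) × 56.00 h = (3.1416/π) × 56.00 = 56.00 h.

56.00 h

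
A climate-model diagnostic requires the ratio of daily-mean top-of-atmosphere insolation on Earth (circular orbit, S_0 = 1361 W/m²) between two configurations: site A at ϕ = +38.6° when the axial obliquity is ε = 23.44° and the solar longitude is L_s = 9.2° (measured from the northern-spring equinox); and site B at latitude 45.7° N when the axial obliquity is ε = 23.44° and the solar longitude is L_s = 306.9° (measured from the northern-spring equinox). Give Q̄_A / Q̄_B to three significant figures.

Q̄_A / Q̄_B ≈ 2.45

— Configuration A (ϕ=+38.6°):
Solar declination: sin δ = sin ε · sin L_s = sin 23.44° × sin 9.2° = 0.06360, so δ = +3.646°.
cos h₀ = −tan(+38.6°) tan(+3.646°) = -0.0509, h₀ = 1.6217 rad.
Bracket: h₀ sin ϕ sin δ + cos ϕ cos δ sin h₀ = 1.6217×0.62388×0.06360 + 0.78152×0.99798×0.99871 = 0.064347 + 0.778935 = 0.843282.
Q̄ = (S_0/π) × [bracket] = (1361/π) × 0.843282 = 365.33 W/m².
— Configuration B (ϕ=+45.7°):
Solar declination: sin δ = sin ε · sin L_s = sin 23.44° × sin 306.9° = -0.31811, so δ = -18.548°.
cos h₀ = −tan(+45.7°) tan(-18.548°) = 0.3438, h₀ = 1.2198 rad.
Bracket: h₀ sin ϕ sin δ + cos ϕ cos δ sin h₀ = 1.2198×0.71569×-0.31811 + 0.69842×0.94806×0.93903 = -0.277710 + 0.621773 = 0.344063.
Q̄ = (S_0/π) × [bracket] = (1361/π) × 0.344063 = 149.05 W/m².
Ratio Q̄_A / Q̄_B = 365.33 / 149.05 = 2.451.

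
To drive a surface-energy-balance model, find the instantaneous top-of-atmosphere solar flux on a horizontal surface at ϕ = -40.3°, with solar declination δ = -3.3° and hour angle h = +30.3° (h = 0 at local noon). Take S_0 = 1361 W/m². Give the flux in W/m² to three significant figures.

945 W/m²

cos θ_z = sin ϕ sin δ + cos ϕ cos δ cos h = 0.037232 + 0.657393 = 0.694625.
Flux = S_0 · cos θ_z = 1361 × 0.694625 = 945.4 W/m².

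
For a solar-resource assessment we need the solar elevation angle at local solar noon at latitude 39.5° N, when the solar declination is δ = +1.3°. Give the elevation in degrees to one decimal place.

At local noon the hour angle is zero, so the zenith angle equals |ϕ − δ| = |+39.5° − (+1.300°)| = 38.200°.
Elevation = 90° − 38.200° = 51.8°.

51.8°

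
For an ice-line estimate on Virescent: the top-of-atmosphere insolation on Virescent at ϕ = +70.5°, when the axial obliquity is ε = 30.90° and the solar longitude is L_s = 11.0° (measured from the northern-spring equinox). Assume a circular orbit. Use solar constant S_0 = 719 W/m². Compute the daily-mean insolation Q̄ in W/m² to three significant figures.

Solar declination: sin δ = sin ε · sin L_s = sin 30.90° × sin 11.0° = 0.09799, so δ = +5.623°.
cos h₀ = −tan(+70.5°) tan(+5.623°) = -0.2780, h₀ = 1.8526 rad.
Bracket: h₀ sin ϕ sin δ + cos ϕ cos δ sin h₀ = 1.8526×0.94264×0.09799 + 0.33381×0.99519×0.96057 = 0.171123 + 0.319106 = 0.490229.
Q̄ = (S_0/π) × [bracket] = (719/π) × 0.490229 = 112.2 W/m².

Q̄ ≈ 112 W/m²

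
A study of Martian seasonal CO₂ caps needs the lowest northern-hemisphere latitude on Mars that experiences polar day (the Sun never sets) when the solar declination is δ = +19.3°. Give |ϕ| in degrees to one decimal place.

Polar day requires cos h₀ = −tan ϕ tan δ ≤ −1, i.e. tan ϕ tan δ ≥ 1.
The boundary is |tan ϕ| · |tan δ| = 1, so |ϕ| = 90° − |δ| = 90° − 19.3° = 70.7° in the northern hemisphere.

|ϕ| = 70.7°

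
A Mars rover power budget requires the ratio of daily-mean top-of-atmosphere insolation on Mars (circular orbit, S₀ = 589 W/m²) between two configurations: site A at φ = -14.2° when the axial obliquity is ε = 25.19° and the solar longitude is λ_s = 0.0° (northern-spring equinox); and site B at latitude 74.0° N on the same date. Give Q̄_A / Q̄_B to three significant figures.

— Configuration A (φ=-14.2°):
Solar declination: sin δ = sin ε · sin λ_s = sin 25.19° × sin 0.0° = 0.00000, so δ = +0.000°.
cos H₀ = −tan(-14.2°) tan(+0.000°) = 0.0000, H₀ = 1.5708 rad.
Bracket: H₀ sin φ sin δ + cos φ cos δ sin H₀ = 1.5708×-0.24531×0.00000 + 0.96945×1.00000×1.00000 = -0.000000 + 0.969450 = 0.969450.
Q̄ = (S₀/π) × [bracket] = (589/π) × 0.969450 = 181.76 W/m².
— Configuration B (φ=+74.0°):
cos H₀ = −tan(+74.0°) tan(+0.000°) = -0.0000, H₀ = 1.5708 rad.
Bracket: H₀ sin φ sin δ + cos φ cos δ sin H₀ = 1.5708×0.96126×0.00000 + 0.27564×1.00000×1.00000 = 0.000000 + 0.275640 = 0.275640.
Q̄ = (S₀/π) × [bracket] = (589/π) × 0.275640 = 51.678 W/m².
Ratio Q̄_A / Q̄_B = 181.76 / 51.678 = 3.517.

Q̄_A / Q̄_B ≈ 3.52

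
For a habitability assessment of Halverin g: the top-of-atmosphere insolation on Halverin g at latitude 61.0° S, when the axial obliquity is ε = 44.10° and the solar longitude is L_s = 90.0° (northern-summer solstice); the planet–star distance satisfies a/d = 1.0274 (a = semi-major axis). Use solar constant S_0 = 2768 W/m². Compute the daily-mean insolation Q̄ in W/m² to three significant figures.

Solar declination: sin δ = sin ε · sin L_s = sin 44.10° × sin 90.0° = 0.69591, so δ = +44.100°.
cos h₀ = −tan(-61.0°) tan(+44.100°) = 1.7482 ≥ 1 ⇒ polar night, h₀ = 0 and Q̄ = 0.
Inverse-square distance factor (a/d)² = 1.0274² = 1.055551.

Q̄ ≈ 0.00 W/m²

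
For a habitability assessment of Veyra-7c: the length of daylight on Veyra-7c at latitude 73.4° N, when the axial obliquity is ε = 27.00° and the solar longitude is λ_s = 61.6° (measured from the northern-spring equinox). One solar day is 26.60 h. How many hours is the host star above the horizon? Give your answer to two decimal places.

Solar declination: sin δ = sin ε · sin λ_s = sin 27.00° × sin 61.6° = 0.39935, so δ = +23.538°.
Sunrise equation: cos H₀ = −tan φ · tan δ = -1.4612 ≤ −1, so the host star never sets (polar day) and H₀ = π.
Daylight = 2H₀/(2π) × 26.60 h = (3.1416/π) × 26.60 = 26.60 h.

26.60 h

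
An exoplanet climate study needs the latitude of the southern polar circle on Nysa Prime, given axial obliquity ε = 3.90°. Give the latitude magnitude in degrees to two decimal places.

The polar circle is the lowest latitude that experiences at least one full rotation of continuous darkness at the northern-summer solstice; it lies at |φ| = 90° − ε = 90° − 3.90° = 86.10°.

86.10°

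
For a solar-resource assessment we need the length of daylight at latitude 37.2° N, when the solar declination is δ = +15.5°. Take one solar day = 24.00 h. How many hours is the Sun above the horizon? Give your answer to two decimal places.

13.62 h

cos H₀ = −tan φ · tan δ = −tan(+37.2°) × tan(+15.500°) = -0.2105, so H₀ = 1.7829 rad = 102.15°.
Daylight = 2H₀/(2π) × 24.00 h = (1.7829/π) × 24.00 = 13.62 h.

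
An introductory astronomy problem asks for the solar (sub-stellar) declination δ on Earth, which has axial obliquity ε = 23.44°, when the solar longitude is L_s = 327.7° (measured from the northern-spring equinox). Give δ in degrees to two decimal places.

δ = -12.27°

sin δ = sin ε · sin L_s = sin 23.44° × sin 327.7° = -0.212559.
δ = arcsin(-0.212559) = -12.27°.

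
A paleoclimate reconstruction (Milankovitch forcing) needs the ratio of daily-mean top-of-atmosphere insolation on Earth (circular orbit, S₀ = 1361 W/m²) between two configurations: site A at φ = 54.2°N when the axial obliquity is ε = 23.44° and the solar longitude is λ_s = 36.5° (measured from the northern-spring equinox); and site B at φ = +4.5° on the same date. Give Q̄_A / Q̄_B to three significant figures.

— Configuration A (φ=+54.2°):
Solar declination: sin δ = sin ε · sin λ_s = sin 23.44° × sin 36.5° = 0.23661, so δ = +13.687°.
cos H₀ = −tan(+54.2°) tan(+13.687°) = -0.3377, H₀ = 1.9152 rad.
Bracket: H₀ sin φ sin δ + cos φ cos δ sin H₀ = 1.9152×0.81106×0.23661 + 0.58496×0.97160×0.94127 = 0.367536 + 0.534968 = 0.902504.
Q̄ = (S₀/π) × [bracket] = (1361/π) × 0.902504 = 390.98 W/m².
— Configuration B (φ=+4.5°):
cos H₀ = −tan(+4.5°) tan(+13.687°) = -0.0192, H₀ = 1.5900 rad.
Bracket: H₀ sin φ sin δ + cos φ cos δ sin H₀ = 1.5900×0.07846×0.23661 + 0.99692×0.97160×0.99982 = 0.029517 + 0.968433 = 0.997950.
Q̄ = (S₀/π) × [bracket] = (1361/π) × 0.997950 = 432.33 W/m².
Ratio Q̄_A / Q̄_B = 390.98 / 432.33 = 0.9044.

Q̄_A / Q̄_B ≈ 0.904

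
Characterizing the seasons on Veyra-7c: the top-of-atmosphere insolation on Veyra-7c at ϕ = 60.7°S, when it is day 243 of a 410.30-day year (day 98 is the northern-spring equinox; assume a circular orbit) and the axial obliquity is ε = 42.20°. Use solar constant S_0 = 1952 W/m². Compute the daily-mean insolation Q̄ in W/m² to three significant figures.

Q̄ ≈ 0.00 W/m²

Solar longitude: L_s = 360° × (243 − 98)/410.30 = 127.224°.
sin δ = sin 42.20° × sin 127.224° = 0.53488, so δ = +32.335°.
cos h₀ = −tan(-60.7°) tan(+32.335°) = 1.1281 ≥ 1 ⇒ polar night, h₀ = 0 and Q̄ = 0.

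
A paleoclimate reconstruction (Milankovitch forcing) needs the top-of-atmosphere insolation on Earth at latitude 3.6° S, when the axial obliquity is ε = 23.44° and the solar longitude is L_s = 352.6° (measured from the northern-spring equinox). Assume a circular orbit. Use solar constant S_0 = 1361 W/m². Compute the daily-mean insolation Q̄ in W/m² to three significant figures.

Q̄ ≈ 434 W/m²

Solar declination: sin δ = sin ε · sin L_s = sin 23.44° × sin 352.6° = -0.05123, so δ = -2.937°.
cos h₀ = −tan(-3.6°) tan(-2.937°) = -0.0032, h₀ = 1.5740 rad.
Bracket: h₀ sin ϕ sin δ + cos ϕ cos δ sin h₀ = 1.5740×-0.06279×-0.05123 + 0.99803×0.99869×0.99999 = 0.005063 + 0.996713 = 1.001776.
Q̄ = (S_0/π) × [bracket] = (1361/π) × 1.001776 = 434.0 W/m².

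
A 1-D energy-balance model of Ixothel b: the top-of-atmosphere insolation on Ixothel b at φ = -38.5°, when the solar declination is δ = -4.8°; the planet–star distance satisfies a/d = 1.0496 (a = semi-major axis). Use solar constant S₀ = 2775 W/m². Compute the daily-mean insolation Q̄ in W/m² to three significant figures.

cos H₀ = −tan(-38.5°) tan(-4.800°) = -0.0668, H₀ = 1.6376 rad.
Bracket: H₀ sin φ sin δ + cos φ cos δ sin H₀ = 1.6376×-0.62251×-0.08368 + 0.78261×0.99649×0.99777 = 0.085305 + 0.778124 = 0.863429.
Inverse-square distance factor (a/d)² = 1.0496² = 1.101660.
Q̄ = (S₀/π) × 1.101660 × [bracket] = (2775/π) × 1.101660 × 0.863429 = 840.2 W/m².

Q̄ ≈ 840 W/m²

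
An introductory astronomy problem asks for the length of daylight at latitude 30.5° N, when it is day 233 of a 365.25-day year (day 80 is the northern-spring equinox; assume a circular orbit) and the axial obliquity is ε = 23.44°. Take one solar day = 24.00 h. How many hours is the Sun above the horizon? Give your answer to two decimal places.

Solar longitude: λ_s = 360° × (233 − 80)/365.25 = 150.801°.
sin δ = sin 23.44° × sin 150.801° = 0.19406, so δ = +11.190°.
cos H₀ = −tan φ · tan δ = −tan(+30.5°) × tan(+11.190°) = -0.1165, so H₀ = 1.6876 rad = 96.69°.
Daylight = 2H₀/(2π) × 24.00 h = (1.6876/π) × 24.00 = 12.89 h.

12.89 h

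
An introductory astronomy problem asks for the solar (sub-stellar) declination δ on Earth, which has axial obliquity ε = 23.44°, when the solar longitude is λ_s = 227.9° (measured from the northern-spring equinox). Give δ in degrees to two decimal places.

sin δ = sin ε · sin λ_s = sin 23.44° × sin 227.9° = -0.295149.
δ = arcsin(-0.295149) = -17.17°.

δ = -17.17°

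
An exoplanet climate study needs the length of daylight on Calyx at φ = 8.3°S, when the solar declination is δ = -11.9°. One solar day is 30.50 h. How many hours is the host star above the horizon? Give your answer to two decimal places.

cos H₀ = −tan φ · tan δ = −tan(-8.3°) × tan(-11.900°) = -0.0307, so H₀ = 1.6015 rad = 91.76°.
Daylight = 2H₀/(2π) × 30.50 h = (1.6015/π) × 30.50 = 15.55 h.

15.55 h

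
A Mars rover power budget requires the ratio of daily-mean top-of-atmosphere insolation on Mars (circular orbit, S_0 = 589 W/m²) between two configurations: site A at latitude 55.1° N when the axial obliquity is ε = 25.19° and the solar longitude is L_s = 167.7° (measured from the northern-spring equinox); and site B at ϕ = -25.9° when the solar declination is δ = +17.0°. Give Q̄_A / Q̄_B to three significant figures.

Q̄_A / Q̄_B ≈ 1.03

— Configuration A (ϕ=+55.1°):
Solar declination: sin δ = sin ε · sin L_s = sin 25.19° × sin 167.7° = 0.09067, so δ = +5.202°.
cos h₀ = −tan(+55.1°) tan(+5.202°) = -0.1305, h₀ = 1.7017 rad.
Bracket: h₀ sin ϕ sin δ + cos ϕ cos δ sin h₀ = 1.7017×0.82015×0.09067 + 0.57215×0.99588×0.99145 = 0.126544 + 0.564921 = 0.691465.
Q̄ = (S_0/π) × [bracket] = (589/π) × 0.691465 = 129.64 W/m².
— Configuration B (ϕ=-25.9°):
cos h₀ = −tan(-25.9°) tan(+17.000°) = 0.1485, h₀ = 1.4218 rad.
Bracket: h₀ sin ϕ sin δ + cos ϕ cos δ sin h₀ = 1.4218×-0.43680×0.29237 + 0.89956×0.95630×0.98892 = -0.181574 + 0.850718 = 0.669144.
Q̄ = (S_0/π) × [bracket] = (589/π) × 0.669144 = 125.45 W/m².
Ratio Q̄_A / Q̄_B = 129.64 / 125.45 = 1.033.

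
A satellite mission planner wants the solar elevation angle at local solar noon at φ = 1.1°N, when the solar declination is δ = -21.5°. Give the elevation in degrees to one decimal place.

At local noon the hour angle is zero, so the zenith angle equals |φ − δ| = |+1.1° − (-21.500°)| = 22.600°.
Elevation = 90° − 22.600° = 67.4°.

67.4°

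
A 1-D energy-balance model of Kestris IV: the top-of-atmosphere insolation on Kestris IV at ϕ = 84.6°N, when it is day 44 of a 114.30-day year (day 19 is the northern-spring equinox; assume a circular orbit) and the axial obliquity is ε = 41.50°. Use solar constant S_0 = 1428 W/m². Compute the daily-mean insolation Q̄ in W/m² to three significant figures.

Q̄ ≈ 924 W/m²

Solar longitude: L_s = 360° × (44 − 19)/114.30 = 78.740°.
sin δ = sin 41.50° × sin 78.740° = 0.64987, so δ = +40.531°.
cos h₀ = −tan(+84.6°) tan(+40.531°) = -9.0453 ≤ −1 ⇒ polar day, h₀ = π.
Bracket: h₀ sin ϕ sin δ + cos ϕ cos δ sin h₀ = 3.1416×0.99556×0.64987 + 0.09411×0.76005×0.00000 = 2.032567 + 0.000000 = 2.032567.
Q̄ = (S_0/π) × [bracket] = (1428/π) × 2.032567 = 923.9 W/m².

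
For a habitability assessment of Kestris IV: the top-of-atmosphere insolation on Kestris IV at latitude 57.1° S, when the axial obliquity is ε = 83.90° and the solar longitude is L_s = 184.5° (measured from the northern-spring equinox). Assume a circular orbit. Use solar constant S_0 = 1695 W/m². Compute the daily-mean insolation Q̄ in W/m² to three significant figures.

Solar declination: sin δ = sin ε · sin L_s = sin 83.90° × sin 184.5° = -0.07801, so δ = -4.474°.
cos h₀ = −tan(-57.1°) tan(-4.474°) = -0.1210, h₀ = 1.6921 rad.
Bracket: h₀ sin ϕ sin δ + cos ϕ cos δ sin h₀ = 1.6921×-0.83962×-0.07801 + 0.54317×0.99695×0.99266 = 0.110830 + 0.537539 = 0.648369.
Q̄ = (S_0/π) × [bracket] = (1695/π) × 0.648369 = 349.8 W/m².

Q̄ ≈ 350 W/m²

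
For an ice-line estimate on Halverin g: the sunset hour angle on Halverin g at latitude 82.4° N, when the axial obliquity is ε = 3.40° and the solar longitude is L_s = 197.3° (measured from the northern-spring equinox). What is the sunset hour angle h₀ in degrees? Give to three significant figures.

Solar declination: sin δ = sin ε · sin L_s = sin 3.40° × sin 197.3° = -0.01764, so δ = -1.011°.
cos h₀ = −tan ϕ · tan δ = −tan(+82.4°) × tan(-1.011°) = 0.1322, so h₀ = 1.4382 rad = 82.40°.

h₀ = 82.4°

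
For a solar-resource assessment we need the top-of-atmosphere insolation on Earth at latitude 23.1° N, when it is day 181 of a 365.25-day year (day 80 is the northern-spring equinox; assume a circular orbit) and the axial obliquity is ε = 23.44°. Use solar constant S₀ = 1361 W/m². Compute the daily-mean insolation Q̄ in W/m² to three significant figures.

Solar longitude: λ_s = 360° × (181 − 80)/365.25 = 99.548°.
sin δ = sin 23.44° × sin 99.548° = 0.39228, so δ = +23.096°.
cos H₀ = −tan(+23.1°) tan(+23.096°) = -0.1819, H₀ = 1.7537 rad.
Bracket: H₀ sin φ sin δ + cos φ cos δ sin H₀ = 1.7537×0.39234×0.39228 + 0.91982×0.91985×0.98332 = 0.269907 + 0.831984 = 1.101891.
Q̄ = (S₀/π) × [bracket] = (1361/π) × 1.101891 = 477.4 W/m².

Q̄ ≈ 477 W/m²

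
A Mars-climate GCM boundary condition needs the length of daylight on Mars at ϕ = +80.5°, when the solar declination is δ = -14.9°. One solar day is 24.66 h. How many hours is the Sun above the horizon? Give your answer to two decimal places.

0.00 h

cos h₀ = −tan ϕ · tan δ = 1.5900 ≥ 1, so the Sun never rises (polar night) and h₀ = 0.
Daylight = 2h₀/(2π) × 24.66 h = (0.0000/π) × 24.66 = 0.00 h.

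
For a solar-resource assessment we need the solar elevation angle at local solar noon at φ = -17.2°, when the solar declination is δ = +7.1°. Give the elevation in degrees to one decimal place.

65.7°

At local noon the hour angle is zero, so the zenith angle equals |φ − δ| = |-17.2° − (+7.100°)| = 24.300°.
Elevation = 90° − 24.300° = 65.7°.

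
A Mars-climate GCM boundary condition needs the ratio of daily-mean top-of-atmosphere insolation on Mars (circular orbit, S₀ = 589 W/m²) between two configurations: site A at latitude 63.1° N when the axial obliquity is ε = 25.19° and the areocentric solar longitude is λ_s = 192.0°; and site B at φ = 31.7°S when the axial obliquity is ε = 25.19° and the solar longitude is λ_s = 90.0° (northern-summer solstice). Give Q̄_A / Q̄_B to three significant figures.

— Configuration A (φ=+63.1°):
sin δ = sin 25.19° × sin 192.0° = -0.08849, so δ = -5.077°.
cos H₀ = −tan(+63.1°) tan(-5.077°) = 0.1751, H₀ = 1.3948 rad.
Bracket: H₀ sin φ sin δ + cos φ cos δ sin H₀ = 1.3948×0.89180×-0.08849 + 0.45243×0.99608×0.98455 = -0.110071 + 0.443694 = 0.333623.
Q̄ = (S₀/π) × [bracket] = (589/π) × 0.333623 = 62.549 W/m².
— Configuration B (φ=-31.7°):
Solar declination: sin δ = sin ε · sin λ_s = sin 25.19° × sin 90.0° = 0.42562, so δ = +25.190°.
cos H₀ = −tan(-31.7°) tan(+25.190°) = 0.2905, H₀ = 1.2761 rad.
Bracket: H₀ sin φ sin δ + cos φ cos δ sin H₀ = 1.2761×-0.52547×0.42562 + 0.85081×0.90490×0.95688 = -0.285400 + 0.736700 = 0.451300.
Q̄ = (S₀/π) × [bracket] = (589/π) × 0.451300 = 84.612 W/m².
Ratio Q̄_A / Q̄_B = 62.549 / 84.612 = 0.7392.

Q̄_A / Q̄_B ≈ 0.739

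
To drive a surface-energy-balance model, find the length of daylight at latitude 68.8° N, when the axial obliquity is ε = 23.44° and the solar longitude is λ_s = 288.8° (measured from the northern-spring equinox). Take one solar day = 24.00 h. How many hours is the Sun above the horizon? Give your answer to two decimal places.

Solar declination: sin δ = sin ε · sin λ_s = sin 23.44° × sin 288.8° = -0.37657, so δ = -22.121°.
cos H₀ = −tan φ · tan δ = 1.0480 ≥ 1, so the Sun never rises (polar night) and H₀ = 0.
Daylight = 2H₀/(2π) × 24.00 h = (0.0000/π) × 24.00 = 0.00 h.

0.00 h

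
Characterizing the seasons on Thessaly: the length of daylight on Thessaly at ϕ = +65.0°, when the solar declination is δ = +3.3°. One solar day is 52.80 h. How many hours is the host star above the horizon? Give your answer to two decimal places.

28.48 h

cos h₀ = −tan ϕ · tan δ = −tan(+65.0°) × tan(+3.300°) = -0.1237, so h₀ = 1.6948 rad = 97.10°.
Daylight = 2h₀/(2π) × 52.80 h = (1.6948/π) × 52.80 = 28.48 h.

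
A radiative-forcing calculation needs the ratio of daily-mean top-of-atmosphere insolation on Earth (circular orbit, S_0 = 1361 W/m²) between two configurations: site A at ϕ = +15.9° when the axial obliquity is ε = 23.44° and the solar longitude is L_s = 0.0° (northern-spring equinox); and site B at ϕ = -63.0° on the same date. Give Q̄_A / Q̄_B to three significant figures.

Q̄_A / Q̄_B ≈ 2.12

— Configuration A (ϕ=+15.9°):
Solar declination: sin δ = sin ε · sin L_s = sin 23.44° × sin 0.0° = 0.00000, so δ = +0.000°.
cos h₀ = −tan(+15.9°) tan(+0.000°) = -0.0000, h₀ = 1.5708 rad.
Bracket: h₀ sin ϕ sin δ + cos ϕ cos δ sin h₀ = 1.5708×0.27396×0.00000 + 0.96174×1.00000×1.00000 = 0.000000 + 0.961740 = 0.961740.
Q̄ = (S_0/π) × [bracket] = (1361/π) × 0.961740 = 416.64 W/m².
— Configuration B (ϕ=-63.0°):
cos h₀ = −tan(-63.0°) tan(+0.000°) = 0.0000, h₀ = 1.5708 rad.
Bracket: h₀ sin ϕ sin δ + cos ϕ cos δ sin h₀ = 1.5708×-0.89101×0.00000 + 0.45399×1.00000×1.00000 = -0.000000 + 0.453990 = 0.453990.
Q̄ = (S_0/π) × [bracket] = (1361/π) × 0.453990 = 196.68 W/m².
Ratio Q̄_A / Q̄_B = 416.64 / 196.68 = 2.118.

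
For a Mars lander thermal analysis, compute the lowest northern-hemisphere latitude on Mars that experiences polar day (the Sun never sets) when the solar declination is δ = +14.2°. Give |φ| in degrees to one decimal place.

|φ| = 75.8°

Polar day requires cos H₀ = −tan φ tan δ ≤ −1, i.e. tan φ tan δ ≥ 1.
The boundary is |tan φ| · |tan δ| = 1, so |φ| = 90° − |δ| = 90° − 14.2° = 75.8° in the northern hemisphere.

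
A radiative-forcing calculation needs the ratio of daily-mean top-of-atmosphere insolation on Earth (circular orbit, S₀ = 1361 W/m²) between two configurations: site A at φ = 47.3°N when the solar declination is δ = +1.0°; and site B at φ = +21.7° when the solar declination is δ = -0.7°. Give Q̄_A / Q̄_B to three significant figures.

Q̄_A / Q̄_B ≈ 0.757

— Configuration A (φ=+47.3°):
cos H₀ = −tan(+47.3°) tan(+1.000°) = -0.0189, H₀ = 1.5897 rad.
Bracket: H₀ sin φ sin δ + cos φ cos δ sin H₀ = 1.5897×0.73491×0.01745 + 0.67816×0.99985×0.99982 = 0.020387 + 0.677936 = 0.698323.
Q̄ = (S₀/π) × [bracket] = (1361/π) × 0.698323 = 302.53 W/m².
— Configuration B (φ=+21.7°):
cos H₀ = −tan(+21.7°) tan(-0.700°) = 0.0049, H₀ = 1.5659 rad.
Bracket: H₀ sin φ sin δ + cos φ cos δ sin H₀ = 1.5659×0.36975×-0.01222 + 0.92913×0.99993×0.99999 = -0.007075 + 0.929056 = 0.921981.
Q̄ = (S₀/π) × [bracket] = (1361/π) × 0.921981 = 399.42 W/m².
Ratio Q̄_A / Q̄_B = 302.53 / 399.42 = 0.7574.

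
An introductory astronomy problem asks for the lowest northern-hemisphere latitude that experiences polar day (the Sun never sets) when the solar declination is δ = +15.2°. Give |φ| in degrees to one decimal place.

|φ| = 74.8°

Polar day requires cos H₀ = −tan φ tan δ ≤ −1, i.e. tan φ tan δ ≥ 1.
The boundary is |tan φ| · |tan δ| = 1, so |φ| = 90° − |δ| = 90° − 15.2° = 74.8° in the northern hemisphere.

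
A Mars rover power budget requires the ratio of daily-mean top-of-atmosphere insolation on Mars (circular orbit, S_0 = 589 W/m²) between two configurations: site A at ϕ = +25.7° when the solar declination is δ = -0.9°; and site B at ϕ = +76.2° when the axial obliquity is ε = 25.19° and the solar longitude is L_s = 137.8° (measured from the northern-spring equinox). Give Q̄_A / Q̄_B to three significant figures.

Q̄_A / Q̄_B ≈ 1.02

— Configuration A (ϕ=+25.7°):
cos h₀ = −tan(+25.7°) tan(-0.900°) = 0.0076, h₀ = 1.5632 rad.
Bracket: h₀ sin ϕ sin δ + cos ϕ cos δ sin h₀ = 1.5632×0.43366×-0.01571 + 0.90108×0.99988×0.99997 = -0.010650 + 0.900945 = 0.890295.
Q̄ = (S_0/π) × [bracket] = (589/π) × 0.890295 = 166.92 W/m².
— Configuration B (ϕ=+76.2°):
Solar declination: sin δ = sin ε · sin L_s = sin 25.19° × sin 137.8° = 0.28590, so δ = +16.613°.
cos h₀ = −tan(+76.2°) tan(+16.613°) = -1.2147 ≤ −1 ⇒ polar day, h₀ = π.
Bracket: h₀ sin ϕ sin δ + cos ϕ cos δ sin h₀ = 3.1416×0.97113×0.28590 + 0.23853×0.95826×0.00000 = 0.872253 + 0.000000 = 0.872253.
Q̄ = (S_0/π) × [bracket] = (589/π) × 0.872253 = 163.53 W/m².
Ratio Q̄_A / Q̄_B = 166.92 / 163.53 = 1.021.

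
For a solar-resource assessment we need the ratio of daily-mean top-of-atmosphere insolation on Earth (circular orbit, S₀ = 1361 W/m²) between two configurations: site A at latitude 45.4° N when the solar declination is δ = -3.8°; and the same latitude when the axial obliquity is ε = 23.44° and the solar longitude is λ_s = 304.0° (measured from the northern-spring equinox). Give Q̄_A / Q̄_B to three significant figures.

Q̄_A / Q̄_B ≈ 1.87

— Configuration A (φ=+45.4°):
cos H₀ = −tan(+45.4°) tan(-3.800°) = 0.0674, H₀ = 1.5034 rad.
Bracket: H₀ sin φ sin δ + cos φ cos δ sin H₀ = 1.5034×0.71203×-0.06627 + 0.70215×0.99780×0.99773 = -0.070940 + 0.699015 = 0.628075.
Q̄ = (S₀/π) × [bracket] = (1361/π) × 0.628075 = 272.09 W/m².
— Configuration B (φ=+45.4°):
Solar declination: sin δ = sin ε · sin λ_s = sin 23.44° × sin 304.0° = -0.32978, so δ = -19.256°.
cos H₀ = −tan(+45.4°) tan(-19.256°) = 0.3542, H₀ = 1.2087 rad.
Bracket: H₀ sin φ sin δ + cos φ cos δ sin H₀ = 1.2087×0.71203×-0.32978 + 0.70215×0.94406×0.93516 = -0.283819 + 0.619891 = 0.336072.
Q̄ = (S₀/π) × [bracket] = (1361/π) × 0.336072 = 145.59 W/m².
Ratio Q̄_A / Q̄_B = 272.09 / 145.59 = 1.869.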